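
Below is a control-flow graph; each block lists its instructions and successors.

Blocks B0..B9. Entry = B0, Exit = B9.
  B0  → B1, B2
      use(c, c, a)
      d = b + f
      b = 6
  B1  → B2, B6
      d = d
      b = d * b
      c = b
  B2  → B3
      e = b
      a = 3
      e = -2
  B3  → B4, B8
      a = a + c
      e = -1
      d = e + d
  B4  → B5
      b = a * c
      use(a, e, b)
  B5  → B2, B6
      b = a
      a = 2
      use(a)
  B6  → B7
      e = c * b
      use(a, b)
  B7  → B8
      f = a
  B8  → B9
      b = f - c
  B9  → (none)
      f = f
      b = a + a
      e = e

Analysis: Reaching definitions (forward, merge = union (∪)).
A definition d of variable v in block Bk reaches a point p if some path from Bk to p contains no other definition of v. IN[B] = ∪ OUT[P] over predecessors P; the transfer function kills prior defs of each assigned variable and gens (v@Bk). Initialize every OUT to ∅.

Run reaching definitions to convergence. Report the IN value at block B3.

Answer: {a@B2, b@B0, b@B1, b@B5, c@B1, d@B0, d@B1, d@B3, e@B2}

Working:
Converged values:
  B0:  IN={}  OUT={b@B0, d@B0}
  B1:  IN={b@B0, d@B0}  OUT={b@B1, c@B1, d@B1}
  B2:  IN={a@B5, b@B0, b@B1, b@B5, c@B1, d@B0, d@B1, d@B3, e@B3}  OUT={a@B2, b@B0, b@B1, b@B5, c@B1, d@B0, d@B1, d@B3, e@B2}
  B3:  IN={a@B2, b@B0, b@B1, b@B5, c@B1, d@B0, d@B1, d@B3, e@B2}  OUT={a@B3, b@B0, b@B1, b@B5, c@B1, d@B3, e@B3}
  B4:  IN={a@B3, b@B0, b@B1, b@B5, c@B1, d@B3, e@B3}  OUT={a@B3, b@B4, c@B1, d@B3, e@B3}
  B5:  IN={a@B3, b@B4, c@B1, d@B3, e@B3}  OUT={a@B5, b@B5, c@B1, d@B3, e@B3}
  B6:  IN={a@B5, b@B1, b@B5, c@B1, d@B1, d@B3, e@B3}  OUT={a@B5, b@B1, b@B5, c@B1, d@B1, d@B3, e@B6}
  B7:  IN={a@B5, b@B1, b@B5, c@B1, d@B1, d@B3, e@B6}  OUT={a@B5, b@B1, b@B5, c@B1, d@B1, d@B3, e@B6, f@B7}
  B8:  IN={a@B3, a@B5, b@B0, b@B1, b@B5, c@B1, d@B1, d@B3, e@B3, e@B6, f@B7}  OUT={a@B3, a@B5, b@B8, c@B1, d@B1, d@B3, e@B3, e@B6, f@B7}
  B9:  IN={a@B3, a@B5, b@B8, c@B1, d@B1, d@B3, e@B3, e@B6, f@B7}  OUT={a@B3, a@B5, b@B9, c@B1, d@B1, d@B3, e@B9, f@B9}

Merge at B3: IN[B3] = OUT[B2] = {a@B2, b@B0, b@B1, b@B5, c@B1, d@B0, d@B1, d@B3, e@B2}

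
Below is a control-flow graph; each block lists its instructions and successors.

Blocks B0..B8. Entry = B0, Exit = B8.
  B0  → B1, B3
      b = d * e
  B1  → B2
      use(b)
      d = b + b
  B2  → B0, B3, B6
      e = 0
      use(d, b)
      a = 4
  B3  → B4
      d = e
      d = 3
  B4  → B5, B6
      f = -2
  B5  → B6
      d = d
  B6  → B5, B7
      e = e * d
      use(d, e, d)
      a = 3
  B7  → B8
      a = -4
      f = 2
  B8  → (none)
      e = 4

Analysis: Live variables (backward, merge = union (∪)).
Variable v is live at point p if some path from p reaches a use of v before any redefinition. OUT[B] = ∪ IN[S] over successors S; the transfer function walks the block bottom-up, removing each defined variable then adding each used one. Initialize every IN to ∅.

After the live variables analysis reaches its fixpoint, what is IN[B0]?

Converged values:
  B0:  IN={d, e}  OUT={b, e}
  B1:  IN={b}  OUT={b, d}
  B2:  IN={b, d}  OUT={d, e}
  B3:  IN={e}  OUT={d, e}
  B4:  IN={d, e}  OUT={d, e}
  B5:  IN={d, e}  OUT={d, e}
  B6:  IN={d, e}  OUT={d, e}
  B7:  IN={}  OUT={}
  B8:  IN={}  OUT={}

Merge at B0: OUT[B0] = IN[B1] ⊔ IN[B3] = {b, e}
Applying B0's transfer function to that OUT value gives IN[B0] (row B0 above).

Answer: {d, e}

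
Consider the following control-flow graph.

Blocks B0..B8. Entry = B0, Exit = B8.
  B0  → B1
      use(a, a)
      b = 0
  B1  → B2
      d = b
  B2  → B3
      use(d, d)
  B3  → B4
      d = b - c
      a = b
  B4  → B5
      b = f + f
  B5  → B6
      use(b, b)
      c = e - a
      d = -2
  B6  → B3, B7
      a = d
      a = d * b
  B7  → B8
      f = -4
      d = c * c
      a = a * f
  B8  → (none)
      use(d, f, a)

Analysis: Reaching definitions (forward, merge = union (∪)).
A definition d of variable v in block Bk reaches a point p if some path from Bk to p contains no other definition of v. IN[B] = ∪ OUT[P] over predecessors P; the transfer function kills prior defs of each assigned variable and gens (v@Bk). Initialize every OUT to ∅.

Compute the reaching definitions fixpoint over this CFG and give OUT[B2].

Fixpoint table:
  B0:   IN={}   OUT={b@B0}
  B1:   IN={b@B0}   OUT={b@B0, d@B1}
  B2:   IN={b@B0, d@B1}   OUT={b@B0, d@B1}
  B3:   IN={a@B6, b@B0, b@B4, c@B5, d@B1, d@B5}   OUT={a@B3, b@B0, b@B4, c@B5, d@B3}
  B4:   IN={a@B3, b@B0, b@B4, c@B5, d@B3}   OUT={a@B3, b@B4, c@B5, d@B3}
  B5:   IN={a@B3, b@B4, c@B5, d@B3}   OUT={a@B3, b@B4, c@B5, d@B5}
  B6:   IN={a@B3, b@B4, c@B5, d@B5}   OUT={a@B6, b@B4, c@B5, d@B5}
  B7:   IN={a@B6, b@B4, c@B5, d@B5}   OUT={a@B7, b@B4, c@B5, d@B7, f@B7}
  B8:   IN={a@B7, b@B4, c@B5, d@B7, f@B7}   OUT={a@B7, b@B4, c@B5, d@B7, f@B7}

Merge at B2: IN[B2] = OUT[B1] = {b@B0, d@B1}
Applying B2's transfer function to that IN value gives OUT[B2] (row B2 above).

Answer: {b@B0, d@B1}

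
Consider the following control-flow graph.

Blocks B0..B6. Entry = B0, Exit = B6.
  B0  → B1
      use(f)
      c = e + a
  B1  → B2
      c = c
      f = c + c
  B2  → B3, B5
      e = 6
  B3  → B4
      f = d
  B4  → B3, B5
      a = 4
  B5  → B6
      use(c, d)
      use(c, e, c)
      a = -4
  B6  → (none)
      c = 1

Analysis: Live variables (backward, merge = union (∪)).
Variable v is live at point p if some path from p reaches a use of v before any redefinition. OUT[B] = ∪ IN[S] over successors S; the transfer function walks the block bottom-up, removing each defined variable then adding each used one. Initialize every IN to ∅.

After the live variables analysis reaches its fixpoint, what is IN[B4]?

Fixpoint table:
  B0:  IN={a, d, e, f}  OUT={c, d}
  B1:  IN={c, d}  OUT={c, d}
  B2:  IN={c, d}  OUT={c, d, e}
  B3:  IN={c, d, e}  OUT={c, d, e}
  B4:  IN={c, d, e}  OUT={c, d, e}
  B5:  IN={c, d, e}  OUT={}
  B6:  IN={}  OUT={}

Merge at B4: OUT[B4] = IN[B3] ⊔ IN[B5] = {c, d, e}
Applying B4's transfer function to that OUT value gives IN[B4] (row B4 above).

Answer: {c, d, e}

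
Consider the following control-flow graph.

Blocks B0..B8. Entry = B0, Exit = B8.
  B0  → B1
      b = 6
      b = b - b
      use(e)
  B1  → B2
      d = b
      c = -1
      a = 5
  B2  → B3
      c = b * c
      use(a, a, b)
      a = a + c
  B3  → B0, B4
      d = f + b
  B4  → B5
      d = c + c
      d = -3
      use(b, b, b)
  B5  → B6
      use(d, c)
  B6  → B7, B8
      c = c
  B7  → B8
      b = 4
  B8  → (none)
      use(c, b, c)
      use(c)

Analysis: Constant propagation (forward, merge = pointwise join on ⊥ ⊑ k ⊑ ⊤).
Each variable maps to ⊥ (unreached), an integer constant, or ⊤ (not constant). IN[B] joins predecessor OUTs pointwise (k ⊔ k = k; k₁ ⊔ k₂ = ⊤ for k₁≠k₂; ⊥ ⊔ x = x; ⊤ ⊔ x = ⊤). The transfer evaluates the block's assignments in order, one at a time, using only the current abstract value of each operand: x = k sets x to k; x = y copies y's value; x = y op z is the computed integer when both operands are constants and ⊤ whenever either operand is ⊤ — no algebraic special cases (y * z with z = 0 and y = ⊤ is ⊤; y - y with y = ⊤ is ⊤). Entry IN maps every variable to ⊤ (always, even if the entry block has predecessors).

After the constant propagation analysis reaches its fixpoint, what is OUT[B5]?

Fixpoint table:
  B0: | IN=(all ⊤) | OUT={b:0; rest ⊤}
  B1: | IN={b:0; rest ⊤} | OUT={a:5, b:0, c:-1, d:0; rest ⊤}
  B2: | IN={a:5, b:0, c:-1, d:0; rest ⊤} | OUT={a:5, b:0, c:0, d:0; rest ⊤}
  B3: | IN={a:5, b:0, c:0, d:0; rest ⊤} | OUT={a:5, b:0, c:0; rest ⊤}
  B4: | IN={a:5, b:0, c:0; rest ⊤} | OUT={a:5, b:0, c:0, d:-3; rest ⊤}
  B5: | IN={a:5, b:0, c:0, d:-3; rest ⊤} | OUT={a:5, b:0, c:0, d:-3; rest ⊤}
  B6: | IN={a:5, b:0, c:0, d:-3; rest ⊤} | OUT={a:5, b:0, c:0, d:-3; rest ⊤}
  B7: | IN={a:5, b:0, c:0, d:-3; rest ⊤} | OUT={a:5, b:4, c:0, d:-3; rest ⊤}
  B8: | IN={a:5, c:0, d:-3; rest ⊤} | OUT={a:5, c:0, d:-3; rest ⊤}

Merge at B5: IN[B5] = OUT[B4] = {a: 5, b: 0, c: 0, d: -3, e: ⊤, f: ⊤}
Applying B5's transfer function to that IN value gives OUT[B5] (row B5 above).

Answer: {a: 5, b: 0, c: 0, d: -3, e: ⊤, f: ⊤}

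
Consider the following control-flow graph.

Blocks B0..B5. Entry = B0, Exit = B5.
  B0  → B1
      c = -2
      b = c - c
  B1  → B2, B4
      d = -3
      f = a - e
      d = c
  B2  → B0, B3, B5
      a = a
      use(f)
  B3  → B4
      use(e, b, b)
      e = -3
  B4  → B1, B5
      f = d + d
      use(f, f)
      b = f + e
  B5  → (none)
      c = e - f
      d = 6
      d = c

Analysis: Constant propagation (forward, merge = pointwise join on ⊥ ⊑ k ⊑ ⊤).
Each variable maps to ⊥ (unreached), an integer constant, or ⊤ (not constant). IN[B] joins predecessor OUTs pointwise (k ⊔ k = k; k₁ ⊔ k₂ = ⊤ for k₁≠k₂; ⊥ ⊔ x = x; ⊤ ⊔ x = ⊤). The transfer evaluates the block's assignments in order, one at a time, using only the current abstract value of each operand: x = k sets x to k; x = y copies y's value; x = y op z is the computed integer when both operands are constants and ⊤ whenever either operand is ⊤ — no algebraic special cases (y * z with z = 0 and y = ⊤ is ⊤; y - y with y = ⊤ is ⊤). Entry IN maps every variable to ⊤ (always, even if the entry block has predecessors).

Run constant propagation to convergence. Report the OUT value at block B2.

Fixpoint table:
  B0: | IN=(all ⊤) | OUT={b:0, c:-2; rest ⊤}
  B1: | IN={c:-2; rest ⊤} | OUT={c:-2, d:-2; rest ⊤}
  B2: | IN={c:-2, d:-2; rest ⊤} | OUT={c:-2, d:-2; rest ⊤}
  B3: | IN={c:-2, d:-2; rest ⊤} | OUT={c:-2, d:-2, e:-3; rest ⊤}
  B4: | IN={c:-2, d:-2; rest ⊤} | OUT={c:-2, d:-2, f:-4; rest ⊤}
  B5: | IN={c:-2, d:-2; rest ⊤} | OUT=(all ⊤)

Merge at B2: IN[B2] = OUT[B1] = {a: ⊤, b: ⊤, c: -2, d: -2, e: ⊤, f: ⊤}
Applying B2's transfer function to that IN value gives OUT[B2] (row B2 above).

Answer: {a: ⊤, b: ⊤, c: -2, d: -2, e: ⊤, f: ⊤}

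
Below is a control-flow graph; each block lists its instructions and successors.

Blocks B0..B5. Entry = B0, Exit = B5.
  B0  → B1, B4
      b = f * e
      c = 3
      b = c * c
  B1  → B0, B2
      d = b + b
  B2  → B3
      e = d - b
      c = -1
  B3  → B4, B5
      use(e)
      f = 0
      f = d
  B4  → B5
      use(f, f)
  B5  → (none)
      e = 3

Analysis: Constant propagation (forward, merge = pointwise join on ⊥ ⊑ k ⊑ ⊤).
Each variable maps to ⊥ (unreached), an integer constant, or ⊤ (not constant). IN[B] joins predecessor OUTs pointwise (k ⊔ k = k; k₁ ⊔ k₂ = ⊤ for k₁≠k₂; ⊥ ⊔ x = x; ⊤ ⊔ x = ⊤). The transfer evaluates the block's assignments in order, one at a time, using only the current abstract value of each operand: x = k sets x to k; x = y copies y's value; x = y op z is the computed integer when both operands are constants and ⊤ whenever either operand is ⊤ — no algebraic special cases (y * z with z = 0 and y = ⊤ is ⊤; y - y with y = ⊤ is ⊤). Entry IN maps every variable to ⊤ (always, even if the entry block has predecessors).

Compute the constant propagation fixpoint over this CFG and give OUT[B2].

Converged values:
  B0: | IN=(all ⊤) | OUT={b:9, c:3; rest ⊤}
  B1: | IN={b:9, c:3; rest ⊤} | OUT={b:9, c:3, d:18; rest ⊤}
  B2: | IN={b:9, c:3, d:18; rest ⊤} | OUT={b:9, c:-1, d:18, e:9; rest ⊤}
  B3: | IN={b:9, c:-1, d:18, e:9; rest ⊤} | OUT={b:9, c:-1, d:18, e:9, f:18; rest ⊤}
  B4: | IN={b:9; rest ⊤} | OUT={b:9; rest ⊤}
  B5: | IN={b:9; rest ⊤} | OUT={b:9, e:3; rest ⊤}

Merge at B2: IN[B2] = OUT[B1] = {a: ⊤, b: 9, c: 3, d: 18, e: ⊤, f: ⊤}
Applying B2's transfer function to that IN value gives OUT[B2] (row B2 above).

Answer: {a: ⊤, b: 9, c: -1, d: 18, e: 9, f: ⊤}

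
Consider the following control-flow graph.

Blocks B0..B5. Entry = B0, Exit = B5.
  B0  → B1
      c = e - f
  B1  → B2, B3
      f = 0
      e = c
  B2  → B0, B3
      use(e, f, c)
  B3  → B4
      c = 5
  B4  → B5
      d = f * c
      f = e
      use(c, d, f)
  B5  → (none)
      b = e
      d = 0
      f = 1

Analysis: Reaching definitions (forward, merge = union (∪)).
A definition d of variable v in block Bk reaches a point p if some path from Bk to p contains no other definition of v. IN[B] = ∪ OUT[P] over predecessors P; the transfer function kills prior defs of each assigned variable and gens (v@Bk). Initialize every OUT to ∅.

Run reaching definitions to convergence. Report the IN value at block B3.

Fixpoint table:
  B0: | IN={c@B0, e@B1, f@B1} | OUT={c@B0, e@B1, f@B1}
  B1: | IN={c@B0, e@B1, f@B1} | OUT={c@B0, e@B1, f@B1}
  B2: | IN={c@B0, e@B1, f@B1} | OUT={c@B0, e@B1, f@B1}
  B3: | IN={c@B0, e@B1, f@B1} | OUT={c@B3, e@B1, f@B1}
  B4: | IN={c@B3, e@B1, f@B1} | OUT={c@B3, d@B4, e@B1, f@B4}
  B5: | IN={c@B3, d@B4, e@B1, f@B4} | OUT={b@B5, c@B3, d@B5, e@B1, f@B5}

Merge at B3: IN[B3] = OUT[B1] ⊔ OUT[B2] = {c@B0, e@B1, f@B1}

Answer: {c@B0, e@B1, f@B1}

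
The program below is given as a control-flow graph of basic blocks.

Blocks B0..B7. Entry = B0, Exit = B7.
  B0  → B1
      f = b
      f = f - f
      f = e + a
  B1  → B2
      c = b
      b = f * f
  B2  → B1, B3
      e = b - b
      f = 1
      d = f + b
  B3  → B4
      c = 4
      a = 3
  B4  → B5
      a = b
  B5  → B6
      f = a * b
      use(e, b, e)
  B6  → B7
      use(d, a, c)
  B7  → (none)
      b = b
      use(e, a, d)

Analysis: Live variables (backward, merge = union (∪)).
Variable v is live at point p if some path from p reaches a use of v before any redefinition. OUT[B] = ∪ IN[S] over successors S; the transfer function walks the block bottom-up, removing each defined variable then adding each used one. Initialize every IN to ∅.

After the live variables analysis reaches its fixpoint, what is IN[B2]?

Answer: {b}

Derivation:
Per-block solution:
  B0: | IN={a, b, e} | OUT={b, f}
  B1: | IN={b, f} | OUT={b}
  B2: | IN={b} | OUT={b, d, e, f}
  B3: | IN={b, d, e} | OUT={b, c, d, e}
  B4: | IN={b, c, d, e} | OUT={a, b, c, d, e}
  B5: | IN={a, b, c, d, e} | OUT={a, b, c, d, e}
  B6: | IN={a, b, c, d, e} | OUT={a, b, d, e}
  B7: | IN={a, b, d, e} | OUT={}

Merge at B2: OUT[B2] = IN[B1] ⊔ IN[B3] = {b, d, e, f}
Applying B2's transfer function to that OUT value gives IN[B2] (row B2 above).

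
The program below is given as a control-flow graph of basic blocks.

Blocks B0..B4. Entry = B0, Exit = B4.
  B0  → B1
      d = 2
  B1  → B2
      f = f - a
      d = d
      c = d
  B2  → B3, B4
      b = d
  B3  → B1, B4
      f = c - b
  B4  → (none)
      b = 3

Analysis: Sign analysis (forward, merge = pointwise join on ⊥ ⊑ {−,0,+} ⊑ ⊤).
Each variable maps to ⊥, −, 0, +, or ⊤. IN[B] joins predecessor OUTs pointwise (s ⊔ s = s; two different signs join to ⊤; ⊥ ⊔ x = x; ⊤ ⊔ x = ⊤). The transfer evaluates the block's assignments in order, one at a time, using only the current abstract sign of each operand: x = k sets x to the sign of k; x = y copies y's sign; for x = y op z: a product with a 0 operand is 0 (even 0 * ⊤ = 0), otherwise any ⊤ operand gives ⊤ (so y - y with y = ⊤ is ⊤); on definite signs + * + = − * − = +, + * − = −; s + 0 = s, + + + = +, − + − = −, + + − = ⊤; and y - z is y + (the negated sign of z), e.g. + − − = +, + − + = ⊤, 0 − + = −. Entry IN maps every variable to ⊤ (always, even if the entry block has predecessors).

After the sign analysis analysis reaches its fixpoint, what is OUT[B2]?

Per-block solution:
  B0:  IN=(all ⊤)  OUT={d:+; rest ⊤}
  B1:  IN={d:+; rest ⊤}  OUT={c:+, d:+; rest ⊤}
  B2:  IN={c:+, d:+; rest ⊤}  OUT={b:+, c:+, d:+; rest ⊤}
  B3:  IN={b:+, c:+, d:+; rest ⊤}  OUT={b:+, c:+, d:+; rest ⊤}
  B4:  IN={b:+, c:+, d:+; rest ⊤}  OUT={b:+, c:+, d:+; rest ⊤}

Merge at B2: IN[B2] = OUT[B1] = {a: ⊤, b: ⊤, c: +, d: +, e: ⊤, f: ⊤}
Applying B2's transfer function to that IN value gives OUT[B2] (row B2 above).

Answer: {a: ⊤, b: +, c: +, d: +, e: ⊤, f: ⊤}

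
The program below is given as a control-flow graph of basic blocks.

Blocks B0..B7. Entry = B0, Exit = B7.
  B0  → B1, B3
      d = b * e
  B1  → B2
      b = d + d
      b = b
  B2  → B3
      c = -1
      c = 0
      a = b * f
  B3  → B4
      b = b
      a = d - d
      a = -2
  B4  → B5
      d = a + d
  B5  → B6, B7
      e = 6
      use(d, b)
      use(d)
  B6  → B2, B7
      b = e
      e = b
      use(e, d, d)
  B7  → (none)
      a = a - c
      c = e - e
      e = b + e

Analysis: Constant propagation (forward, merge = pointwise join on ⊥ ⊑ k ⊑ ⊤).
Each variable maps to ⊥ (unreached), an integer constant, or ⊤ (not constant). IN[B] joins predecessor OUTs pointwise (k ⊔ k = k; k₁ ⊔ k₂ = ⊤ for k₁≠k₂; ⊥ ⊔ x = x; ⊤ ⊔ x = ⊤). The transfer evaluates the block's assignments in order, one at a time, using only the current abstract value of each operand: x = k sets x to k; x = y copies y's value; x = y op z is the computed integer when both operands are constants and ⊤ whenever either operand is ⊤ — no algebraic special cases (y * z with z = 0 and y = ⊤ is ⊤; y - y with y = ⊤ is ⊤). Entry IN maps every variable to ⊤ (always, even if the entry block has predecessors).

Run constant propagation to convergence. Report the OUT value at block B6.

Answer: {a: -2, b: 6, c: ⊤, d: ⊤, e: 6, f: ⊤}

Derivation:
Fixpoint table:
  B0: | IN=(all ⊤) | OUT=(all ⊤)
  B1: | IN=(all ⊤) | OUT=(all ⊤)
  B2: | IN=(all ⊤) | OUT={c:0; rest ⊤}
  B3: | IN=(all ⊤) | OUT={a:-2; rest ⊤}
  B4: | IN={a:-2; rest ⊤} | OUT={a:-2; rest ⊤}
  B5: | IN={a:-2; rest ⊤} | OUT={a:-2, e:6; rest ⊤}
  B6: | IN={a:-2, e:6; rest ⊤} | OUT={a:-2, b:6, e:6; rest ⊤}
  B7: | IN={a:-2, e:6; rest ⊤} | OUT={c:0; rest ⊤}

Merge at B6: IN[B6] = OUT[B5] = {a: -2, b: ⊤, c: ⊤, d: ⊤, e: 6, f: ⊤}
Applying B6's transfer function to that IN value gives OUT[B6] (row B6 above).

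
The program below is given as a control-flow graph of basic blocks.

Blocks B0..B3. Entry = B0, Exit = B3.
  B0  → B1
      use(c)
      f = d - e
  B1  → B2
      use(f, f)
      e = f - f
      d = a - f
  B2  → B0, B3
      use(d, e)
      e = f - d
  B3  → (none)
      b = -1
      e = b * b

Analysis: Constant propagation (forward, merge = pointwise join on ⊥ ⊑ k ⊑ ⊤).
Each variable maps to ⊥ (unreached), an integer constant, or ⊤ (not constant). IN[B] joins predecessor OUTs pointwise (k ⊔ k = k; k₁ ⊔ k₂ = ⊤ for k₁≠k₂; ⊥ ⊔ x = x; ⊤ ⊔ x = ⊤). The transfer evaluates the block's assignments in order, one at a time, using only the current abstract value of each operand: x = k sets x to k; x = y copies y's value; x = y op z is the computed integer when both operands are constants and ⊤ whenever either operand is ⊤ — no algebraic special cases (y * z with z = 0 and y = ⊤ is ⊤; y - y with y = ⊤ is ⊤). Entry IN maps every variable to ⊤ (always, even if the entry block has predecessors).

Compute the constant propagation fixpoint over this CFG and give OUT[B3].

Answer: {a: ⊤, b: -1, c: ⊤, d: ⊤, e: 1, f: ⊤}

Working:
Fixpoint table:
  B0: | IN=(all ⊤) | OUT=(all ⊤)
  B1: | IN=(all ⊤) | OUT=(all ⊤)
  B2: | IN=(all ⊤) | OUT=(all ⊤)
  B3: | IN=(all ⊤) | OUT={b:-1, e:1; rest ⊤}

Merge at B3: IN[B3] = OUT[B2] = {a: ⊤, b: ⊤, c: ⊤, d: ⊤, e: ⊤, f: ⊤}
Applying B3's transfer function to that IN value gives OUT[B3] (row B3 above).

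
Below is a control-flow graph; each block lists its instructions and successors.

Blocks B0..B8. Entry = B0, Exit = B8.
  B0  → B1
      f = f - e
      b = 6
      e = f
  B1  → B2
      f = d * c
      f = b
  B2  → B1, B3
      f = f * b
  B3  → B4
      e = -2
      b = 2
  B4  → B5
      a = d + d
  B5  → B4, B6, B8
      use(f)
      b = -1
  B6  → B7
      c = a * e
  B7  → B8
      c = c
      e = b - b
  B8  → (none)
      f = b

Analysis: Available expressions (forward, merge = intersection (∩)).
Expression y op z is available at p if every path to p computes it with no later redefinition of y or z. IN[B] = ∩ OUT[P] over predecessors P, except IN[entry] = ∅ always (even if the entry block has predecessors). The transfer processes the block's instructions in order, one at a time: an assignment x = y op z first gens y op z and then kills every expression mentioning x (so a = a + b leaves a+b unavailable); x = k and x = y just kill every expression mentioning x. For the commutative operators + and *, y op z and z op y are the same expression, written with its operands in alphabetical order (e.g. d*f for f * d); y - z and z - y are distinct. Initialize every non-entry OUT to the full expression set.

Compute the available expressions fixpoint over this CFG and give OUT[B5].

Per-block solution:
  B0:  IN={}  OUT={}
  B1:  IN={}  OUT={c*d}
  B2:  IN={c*d}  OUT={c*d}
  B3:  IN={c*d}  OUT={c*d}
  B4:  IN={c*d}  OUT={c*d, d+d}
  B5:  IN={c*d, d+d}  OUT={c*d, d+d}
  B6:  IN={c*d, d+d}  OUT={a*e, d+d}
  B7:  IN={a*e, d+d}  OUT={b-b, d+d}
  B8:  IN={d+d}  OUT={d+d}

Merge at B5: IN[B5] = OUT[B4] = {c*d, d+d}
Applying B5's transfer function to that IN value gives OUT[B5] (row B5 above).

Answer: {c*d, d+d}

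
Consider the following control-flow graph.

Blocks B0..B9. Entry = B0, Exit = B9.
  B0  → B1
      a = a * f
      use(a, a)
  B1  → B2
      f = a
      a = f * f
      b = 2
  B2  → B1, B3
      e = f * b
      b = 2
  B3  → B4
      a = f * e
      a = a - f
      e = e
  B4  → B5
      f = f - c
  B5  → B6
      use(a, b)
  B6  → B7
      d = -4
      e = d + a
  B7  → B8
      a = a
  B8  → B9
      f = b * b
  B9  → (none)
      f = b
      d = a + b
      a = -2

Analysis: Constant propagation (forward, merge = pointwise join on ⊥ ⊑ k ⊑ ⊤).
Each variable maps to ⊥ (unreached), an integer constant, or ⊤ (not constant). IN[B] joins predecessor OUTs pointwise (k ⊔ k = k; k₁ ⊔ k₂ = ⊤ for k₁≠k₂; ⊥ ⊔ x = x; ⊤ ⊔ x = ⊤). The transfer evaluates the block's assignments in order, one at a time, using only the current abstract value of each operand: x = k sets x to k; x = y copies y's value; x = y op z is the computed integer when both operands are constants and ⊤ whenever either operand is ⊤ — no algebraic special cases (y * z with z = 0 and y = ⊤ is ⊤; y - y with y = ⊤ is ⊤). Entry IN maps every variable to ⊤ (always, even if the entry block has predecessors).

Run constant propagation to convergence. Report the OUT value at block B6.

Answer: {a: ⊤, b: 2, c: ⊤, d: -4, e: ⊤, f: ⊤}

Derivation:
Fixpoint table:
  B0:   IN=(all ⊤)   OUT=(all ⊤)
  B1:   IN=(all ⊤)   OUT={b:2; rest ⊤}
  B2:   IN={b:2; rest ⊤}   OUT={b:2; rest ⊤}
  B3:   IN={b:2; rest ⊤}   OUT={b:2; rest ⊤}
  B4:   IN={b:2; rest ⊤}   OUT={b:2; rest ⊤}
  B5:   IN={b:2; rest ⊤}   OUT={b:2; rest ⊤}
  B6:   IN={b:2; rest ⊤}   OUT={b:2, d:-4; rest ⊤}
  B7:   IN={b:2, d:-4; rest ⊤}   OUT={b:2, d:-4; rest ⊤}
  B8:   IN={b:2, d:-4; rest ⊤}   OUT={b:2, d:-4, f:4; rest ⊤}
  B9:   IN={b:2, d:-4, f:4; rest ⊤}   OUT={a:-2, b:2, f:2; rest ⊤}

Merge at B6: IN[B6] = OUT[B5] = {a: ⊤, b: 2, c: ⊤, d: ⊤, e: ⊤, f: ⊤}
Applying B6's transfer function to that IN value gives OUT[B6] (row B6 above).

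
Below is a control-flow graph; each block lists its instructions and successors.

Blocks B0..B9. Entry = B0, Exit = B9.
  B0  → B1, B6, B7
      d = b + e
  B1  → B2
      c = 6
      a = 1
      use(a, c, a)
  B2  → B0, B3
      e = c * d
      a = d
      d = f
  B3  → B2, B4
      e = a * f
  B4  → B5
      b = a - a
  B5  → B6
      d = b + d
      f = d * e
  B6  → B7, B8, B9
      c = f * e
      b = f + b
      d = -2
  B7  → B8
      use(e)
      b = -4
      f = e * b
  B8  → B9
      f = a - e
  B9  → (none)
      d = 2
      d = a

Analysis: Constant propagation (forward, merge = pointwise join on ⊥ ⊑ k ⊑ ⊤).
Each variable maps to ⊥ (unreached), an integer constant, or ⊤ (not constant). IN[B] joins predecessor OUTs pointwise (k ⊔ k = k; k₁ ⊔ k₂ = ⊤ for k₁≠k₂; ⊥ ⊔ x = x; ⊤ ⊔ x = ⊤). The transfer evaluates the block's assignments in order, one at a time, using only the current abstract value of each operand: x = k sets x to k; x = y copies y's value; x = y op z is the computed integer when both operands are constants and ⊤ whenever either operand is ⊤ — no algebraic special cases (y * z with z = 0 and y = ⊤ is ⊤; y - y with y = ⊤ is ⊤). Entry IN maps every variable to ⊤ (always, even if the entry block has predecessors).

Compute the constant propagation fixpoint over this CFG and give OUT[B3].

Fixpoint table:
  B0:   IN=(all ⊤)   OUT=(all ⊤)
  B1:   IN=(all ⊤)   OUT={a:1, c:6; rest ⊤}
  B2:   IN={c:6; rest ⊤}   OUT={c:6; rest ⊤}
  B3:   IN={c:6; rest ⊤}   OUT={c:6; rest ⊤}
  B4:   IN={c:6; rest ⊤}   OUT={c:6; rest ⊤}
  B5:   IN={c:6; rest ⊤}   OUT={c:6; rest ⊤}
  B6:   IN=(all ⊤)   OUT={d:-2; rest ⊤}
  B7:   IN=(all ⊤)   OUT={b:-4; rest ⊤}
  B8:   IN=(all ⊤)   OUT=(all ⊤)
  B9:   IN=(all ⊤)   OUT=(all ⊤)

Merge at B3: IN[B3] = OUT[B2] = {a: ⊤, b: ⊤, c: 6, d: ⊤, e: ⊤, f: ⊤}
Applying B3's transfer function to that IN value gives OUT[B3] (row B3 above).

Answer: {a: ⊤, b: ⊤, c: 6, d: ⊤, e: ⊤, f: ⊤}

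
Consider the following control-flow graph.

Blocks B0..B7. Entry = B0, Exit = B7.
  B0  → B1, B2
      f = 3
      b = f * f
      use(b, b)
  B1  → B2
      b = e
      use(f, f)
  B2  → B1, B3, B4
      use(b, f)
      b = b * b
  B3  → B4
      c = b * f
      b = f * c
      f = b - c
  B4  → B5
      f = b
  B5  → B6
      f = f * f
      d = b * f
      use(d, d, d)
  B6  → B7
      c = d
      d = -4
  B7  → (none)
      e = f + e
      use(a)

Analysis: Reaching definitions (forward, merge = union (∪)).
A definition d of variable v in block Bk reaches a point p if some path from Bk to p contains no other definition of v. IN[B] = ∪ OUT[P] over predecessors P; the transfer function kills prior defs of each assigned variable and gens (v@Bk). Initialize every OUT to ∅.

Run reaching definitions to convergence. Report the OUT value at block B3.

Answer: {b@B3, c@B3, f@B3}

Working:
Converged values:
  B0: | IN={} | OUT={b@B0, f@B0}
  B1: | IN={b@B0, b@B2, f@B0} | OUT={b@B1, f@B0}
  B2: | IN={b@B0, b@B1, f@B0} | OUT={b@B2, f@B0}
  B3: | IN={b@B2, f@B0} | OUT={b@B3, c@B3, f@B3}
  B4: | IN={b@B2, b@B3, c@B3, f@B0, f@B3} | OUT={b@B2, b@B3, c@B3, f@B4}
  B5: | IN={b@B2, b@B3, c@B3, f@B4} | OUT={b@B2, b@B3, c@B3, d@B5, f@B5}
  B6: | IN={b@B2, b@B3, c@B3, d@B5, f@B5} | OUT={b@B2, b@B3, c@B6, d@B6, f@B5}
  B7: | IN={b@B2, b@B3, c@B6, d@B6, f@B5} | OUT={b@B2, b@B3, c@B6, d@B6, e@B7, f@B5}

Merge at B3: IN[B3] = OUT[B2] = {b@B2, f@B0}
Applying B3's transfer function to that IN value gives OUT[B3] (row B3 above).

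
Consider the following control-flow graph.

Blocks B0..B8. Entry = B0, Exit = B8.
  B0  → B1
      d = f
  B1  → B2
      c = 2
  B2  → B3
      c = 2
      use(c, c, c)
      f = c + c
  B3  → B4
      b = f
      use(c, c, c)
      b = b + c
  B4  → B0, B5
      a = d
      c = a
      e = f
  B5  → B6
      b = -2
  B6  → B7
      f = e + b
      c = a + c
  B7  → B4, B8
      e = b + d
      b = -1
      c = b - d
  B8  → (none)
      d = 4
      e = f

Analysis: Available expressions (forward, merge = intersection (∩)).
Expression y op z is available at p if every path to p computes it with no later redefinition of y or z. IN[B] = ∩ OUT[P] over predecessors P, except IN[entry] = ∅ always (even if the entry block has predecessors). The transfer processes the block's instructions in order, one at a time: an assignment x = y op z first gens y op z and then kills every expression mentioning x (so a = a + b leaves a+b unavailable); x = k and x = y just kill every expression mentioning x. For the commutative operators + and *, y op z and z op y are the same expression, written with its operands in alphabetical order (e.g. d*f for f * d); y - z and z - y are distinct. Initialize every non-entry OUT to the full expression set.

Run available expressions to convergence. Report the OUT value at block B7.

Answer: {b-d}

Derivation:
Fixpoint table:
  B0:   IN={}   OUT={}
  B1:   IN={}   OUT={}
  B2:   IN={}   OUT={c+c}
  B3:   IN={c+c}   OUT={c+c}
  B4:   IN={}   OUT={}
  B5:   IN={}   OUT={}
  B6:   IN={}   OUT={b+e}
  B7:   IN={b+e}   OUT={b-d}
  B8:   IN={b-d}   OUT={}

Merge at B7: IN[B7] = OUT[B6] = {b+e}
Applying B7's transfer function to that IN value gives OUT[B7] (row B7 above).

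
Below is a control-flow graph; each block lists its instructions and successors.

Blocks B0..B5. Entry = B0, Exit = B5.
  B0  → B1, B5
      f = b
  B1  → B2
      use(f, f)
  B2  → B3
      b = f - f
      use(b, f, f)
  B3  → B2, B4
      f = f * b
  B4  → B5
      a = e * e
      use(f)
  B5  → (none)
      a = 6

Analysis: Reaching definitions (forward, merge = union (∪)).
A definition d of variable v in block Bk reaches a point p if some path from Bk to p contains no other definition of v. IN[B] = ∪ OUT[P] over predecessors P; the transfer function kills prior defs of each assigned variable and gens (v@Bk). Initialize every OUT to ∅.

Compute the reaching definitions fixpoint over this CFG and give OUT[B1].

Fixpoint table:
  B0:   IN={}   OUT={f@B0}
  B1:   IN={f@B0}   OUT={f@B0}
  B2:   IN={b@B2, f@B0, f@B3}   OUT={b@B2, f@B0, f@B3}
  B3:   IN={b@B2, f@B0, f@B3}   OUT={b@B2, f@B3}
  B4:   IN={b@B2, f@B3}   OUT={a@B4, b@B2, f@B3}
  B5:   IN={a@B4, b@B2, f@B0, f@B3}   OUT={a@B5, b@B2, f@B0, f@B3}

Merge at B1: IN[B1] = OUT[B0] = {f@B0}
Applying B1's transfer function to that IN value gives OUT[B1] (row B1 above).

Answer: {f@B0}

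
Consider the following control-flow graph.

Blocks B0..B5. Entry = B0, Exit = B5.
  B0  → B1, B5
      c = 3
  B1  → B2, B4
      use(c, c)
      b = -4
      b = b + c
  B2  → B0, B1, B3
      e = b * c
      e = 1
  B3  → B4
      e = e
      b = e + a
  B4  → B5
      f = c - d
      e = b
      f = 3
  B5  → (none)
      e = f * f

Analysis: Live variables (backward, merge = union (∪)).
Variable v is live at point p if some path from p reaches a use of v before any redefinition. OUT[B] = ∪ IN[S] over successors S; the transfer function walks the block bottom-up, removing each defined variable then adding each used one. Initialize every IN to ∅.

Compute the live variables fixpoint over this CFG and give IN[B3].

Converged values:
  B0:   IN={a, d, f}   OUT={a, c, d, f}
  B1:   IN={a, c, d, f}   OUT={a, b, c, d, f}
  B2:   IN={a, b, c, d, f}   OUT={a, c, d, e, f}
  B3:   IN={a, c, d, e}   OUT={b, c, d}
  B4:   IN={b, c, d}   OUT={f}
  B5:   IN={f}   OUT={}

Merge at B3: OUT[B3] = IN[B4] = {b, c, d}
Applying B3's transfer function to that OUT value gives IN[B3] (row B3 above).

Answer: {a, c, d, e}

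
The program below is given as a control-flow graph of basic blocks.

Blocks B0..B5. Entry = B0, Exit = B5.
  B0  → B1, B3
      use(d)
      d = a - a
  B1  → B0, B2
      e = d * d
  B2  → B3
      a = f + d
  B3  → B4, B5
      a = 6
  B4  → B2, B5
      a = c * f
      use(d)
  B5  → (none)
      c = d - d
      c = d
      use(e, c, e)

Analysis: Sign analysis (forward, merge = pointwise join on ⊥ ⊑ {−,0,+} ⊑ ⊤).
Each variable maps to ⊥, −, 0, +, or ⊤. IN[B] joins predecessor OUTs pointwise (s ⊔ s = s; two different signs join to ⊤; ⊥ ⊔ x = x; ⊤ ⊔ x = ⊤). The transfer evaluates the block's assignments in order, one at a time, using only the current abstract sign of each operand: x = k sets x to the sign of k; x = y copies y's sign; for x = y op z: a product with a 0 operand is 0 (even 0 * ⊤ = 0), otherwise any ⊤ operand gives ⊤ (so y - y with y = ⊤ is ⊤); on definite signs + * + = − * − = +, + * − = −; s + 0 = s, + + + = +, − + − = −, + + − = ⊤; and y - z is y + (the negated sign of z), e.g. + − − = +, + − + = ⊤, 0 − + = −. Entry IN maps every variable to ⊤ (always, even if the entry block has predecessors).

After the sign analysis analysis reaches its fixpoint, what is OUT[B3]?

Answer: {a: +, b: ⊤, c: ⊤, d: ⊤, e: ⊤, f: ⊤}

Working:
Converged values:
  B0:  IN=(all ⊤)  OUT=(all ⊤)
  B1:  IN=(all ⊤)  OUT=(all ⊤)
  B2:  IN=(all ⊤)  OUT=(all ⊤)
  B3:  IN=(all ⊤)  OUT={a:+; rest ⊤}
  B4:  IN={a:+; rest ⊤}  OUT=(all ⊤)
  B5:  IN=(all ⊤)  OUT=(all ⊤)

Merge at B3: IN[B3] = OUT[B0] ⊔ OUT[B2] = {a: ⊤, b: ⊤, c: ⊤, d: ⊤, e: ⊤, f: ⊤}
Applying B3's transfer function to that IN value gives OUT[B3] (row B3 above).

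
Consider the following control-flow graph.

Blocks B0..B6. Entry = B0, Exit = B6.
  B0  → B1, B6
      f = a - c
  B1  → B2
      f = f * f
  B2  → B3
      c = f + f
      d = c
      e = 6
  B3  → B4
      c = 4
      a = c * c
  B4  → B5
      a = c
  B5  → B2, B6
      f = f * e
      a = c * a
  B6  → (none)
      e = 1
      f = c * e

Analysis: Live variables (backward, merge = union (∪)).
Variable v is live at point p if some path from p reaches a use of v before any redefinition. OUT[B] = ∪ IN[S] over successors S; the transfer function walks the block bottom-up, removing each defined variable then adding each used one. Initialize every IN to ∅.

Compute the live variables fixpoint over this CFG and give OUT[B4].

Fixpoint table:
  B0: | IN={a, c} | OUT={c, f}
  B1: | IN={f} | OUT={f}
  B2: | IN={f} | OUT={e, f}
  B3: | IN={e, f} | OUT={c, e, f}
  B4: | IN={c, e, f} | OUT={a, c, e, f}
  B5: | IN={a, c, e, f} | OUT={c, f}
  B6: | IN={c} | OUT={}

Merge at B4: OUT[B4] = IN[B5] = {a, c, e, f}

Answer: {a, c, e, f}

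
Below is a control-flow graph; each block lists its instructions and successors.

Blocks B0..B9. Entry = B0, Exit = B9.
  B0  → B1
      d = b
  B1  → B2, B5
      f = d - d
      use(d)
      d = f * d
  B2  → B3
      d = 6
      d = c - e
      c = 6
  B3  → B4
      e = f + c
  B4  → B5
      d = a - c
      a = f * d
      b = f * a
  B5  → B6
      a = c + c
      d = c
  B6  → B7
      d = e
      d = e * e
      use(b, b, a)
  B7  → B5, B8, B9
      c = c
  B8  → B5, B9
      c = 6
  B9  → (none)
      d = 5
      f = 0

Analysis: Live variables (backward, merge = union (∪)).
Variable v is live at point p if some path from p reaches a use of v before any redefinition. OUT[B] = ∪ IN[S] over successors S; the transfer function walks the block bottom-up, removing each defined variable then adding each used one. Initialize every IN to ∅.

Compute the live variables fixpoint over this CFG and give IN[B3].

Fixpoint table:
  B0: | IN={a, b, c, e} | OUT={a, b, c, d, e}
  B1: | IN={a, b, c, d, e} | OUT={a, b, c, e, f}
  B2: | IN={a, c, e, f} | OUT={a, c, f}
  B3: | IN={a, c, f} | OUT={a, c, e, f}
  B4: | IN={a, c, e, f} | OUT={b, c, e}
  B5: | IN={b, c, e} | OUT={a, b, c, e}
  B6: | IN={a, b, c, e} | OUT={b, c, e}
  B7: | IN={b, c, e} | OUT={b, c, e}
  B8: | IN={b, e} | OUT={b, c, e}
  B9: | IN={} | OUT={}

Merge at B3: OUT[B3] = IN[B4] = {a, c, e, f}
Applying B3's transfer function to that OUT value gives IN[B3] (row B3 above).

Answer: {a, c, f}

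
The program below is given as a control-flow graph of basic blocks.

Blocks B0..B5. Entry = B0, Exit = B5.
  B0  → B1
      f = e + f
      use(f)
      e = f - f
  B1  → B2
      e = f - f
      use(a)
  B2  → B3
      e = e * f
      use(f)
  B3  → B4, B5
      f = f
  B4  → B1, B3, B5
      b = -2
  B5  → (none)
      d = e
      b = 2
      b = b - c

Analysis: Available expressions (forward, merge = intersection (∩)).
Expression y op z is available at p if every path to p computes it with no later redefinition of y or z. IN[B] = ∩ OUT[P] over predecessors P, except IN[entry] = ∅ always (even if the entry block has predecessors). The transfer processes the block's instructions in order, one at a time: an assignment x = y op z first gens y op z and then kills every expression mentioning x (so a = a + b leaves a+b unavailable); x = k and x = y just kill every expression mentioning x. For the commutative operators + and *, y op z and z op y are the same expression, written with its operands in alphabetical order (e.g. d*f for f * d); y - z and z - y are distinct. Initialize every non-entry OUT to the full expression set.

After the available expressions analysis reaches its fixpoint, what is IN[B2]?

Answer: {f-f}

Derivation:
Converged values:
  B0:   IN={}   OUT={f-f}
  B1:   IN={}   OUT={f-f}
  B2:   IN={f-f}   OUT={f-f}
  B3:   IN={}   OUT={}
  B4:   IN={}   OUT={}
  B5:   IN={}   OUT={}

Merge at B2: IN[B2] = OUT[B1] = {f-f}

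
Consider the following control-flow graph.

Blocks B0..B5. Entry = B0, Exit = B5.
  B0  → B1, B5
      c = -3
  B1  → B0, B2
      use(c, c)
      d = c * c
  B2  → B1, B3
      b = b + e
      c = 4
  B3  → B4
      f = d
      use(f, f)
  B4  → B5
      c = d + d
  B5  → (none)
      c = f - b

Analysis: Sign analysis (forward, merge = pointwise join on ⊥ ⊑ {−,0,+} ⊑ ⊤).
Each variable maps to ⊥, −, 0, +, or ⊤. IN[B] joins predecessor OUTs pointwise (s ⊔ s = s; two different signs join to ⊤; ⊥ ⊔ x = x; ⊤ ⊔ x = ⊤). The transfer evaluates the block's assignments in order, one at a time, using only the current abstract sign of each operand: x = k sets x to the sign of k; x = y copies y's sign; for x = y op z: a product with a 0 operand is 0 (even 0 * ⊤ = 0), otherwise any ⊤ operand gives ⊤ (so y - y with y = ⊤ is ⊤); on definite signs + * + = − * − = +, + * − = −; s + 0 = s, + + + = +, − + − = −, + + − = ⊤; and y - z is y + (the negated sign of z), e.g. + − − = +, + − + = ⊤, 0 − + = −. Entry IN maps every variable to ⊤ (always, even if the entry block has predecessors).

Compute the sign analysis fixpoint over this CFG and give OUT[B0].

Converged values:
  B0:  IN=(all ⊤)  OUT={c:-; rest ⊤}
  B1:  IN=(all ⊤)  OUT=(all ⊤)
  B2:  IN=(all ⊤)  OUT={c:+; rest ⊤}
  B3:  IN={c:+; rest ⊤}  OUT={c:+; rest ⊤}
  B4:  IN={c:+; rest ⊤}  OUT=(all ⊤)
  B5:  IN=(all ⊤)  OUT=(all ⊤)

Merge at B0 (entry node, so the boundary value (all ⊤) is joined with the incoming edge(s)): IN[B0] = (all ⊤) ⊔ OUT[B1] = {a: ⊤, b: ⊤, c: ⊤, d: ⊤, e: ⊤, f: ⊤}
Applying B0's transfer function to that IN value gives OUT[B0] (row B0 above).

Answer: {a: ⊤, b: ⊤, c: -, d: ⊤, e: ⊤, f: ⊤}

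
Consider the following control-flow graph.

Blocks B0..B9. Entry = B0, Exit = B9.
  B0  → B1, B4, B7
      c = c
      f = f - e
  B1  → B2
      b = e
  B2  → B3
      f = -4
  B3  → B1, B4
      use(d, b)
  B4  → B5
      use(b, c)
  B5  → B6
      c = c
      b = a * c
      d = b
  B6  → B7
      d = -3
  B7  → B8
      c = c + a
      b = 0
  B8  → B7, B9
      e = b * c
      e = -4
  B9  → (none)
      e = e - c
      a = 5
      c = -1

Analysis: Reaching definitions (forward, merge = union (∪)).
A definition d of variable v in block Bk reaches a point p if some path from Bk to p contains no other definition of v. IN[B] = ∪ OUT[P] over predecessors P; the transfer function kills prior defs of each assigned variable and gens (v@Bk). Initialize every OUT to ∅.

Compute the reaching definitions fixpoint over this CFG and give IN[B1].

Fixpoint table:
  B0:   IN={}   OUT={c@B0, f@B0}
  B1:   IN={b@B1, c@B0, f@B0, f@B2}   OUT={b@B1, c@B0, f@B0, f@B2}
  B2:   IN={b@B1, c@B0, f@B0, f@B2}   OUT={b@B1, c@B0, f@B2}
  B3:   IN={b@B1, c@B0, f@B2}   OUT={b@B1, c@B0, f@B2}
  B4:   IN={b@B1, c@B0, f@B0, f@B2}   OUT={b@B1, c@B0, f@B0, f@B2}
  B5:   IN={b@B1, c@B0, f@B0, f@B2}   OUT={b@B5, c@B5, d@B5, f@B0, f@B2}
  B6:   IN={b@B5, c@B5, d@B5, f@B0, f@B2}   OUT={b@B5, c@B5, d@B6, f@B0, f@B2}
  B7:   IN={b@B5, b@B7, c@B0, c@B5, c@B7, d@B6, e@B8, f@B0, f@B2}   OUT={b@B7, c@B7, d@B6, e@B8, f@B0, f@B2}
  B8:   IN={b@B7, c@B7, d@B6, e@B8, f@B0, f@B2}   OUT={b@B7, c@B7, d@B6, e@B8, f@B0, f@B2}
  B9:   IN={b@B7, c@B7, d@B6, e@B8, f@B0, f@B2}   OUT={a@B9, b@B7, c@B9, d@B6, e@B9, f@B0, f@B2}

Merge at B1: IN[B1] = OUT[B0] ⊔ OUT[B3] = {b@B1, c@B0, f@B0, f@B2}

Answer: {b@B1, c@B0, f@B0, f@B2}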